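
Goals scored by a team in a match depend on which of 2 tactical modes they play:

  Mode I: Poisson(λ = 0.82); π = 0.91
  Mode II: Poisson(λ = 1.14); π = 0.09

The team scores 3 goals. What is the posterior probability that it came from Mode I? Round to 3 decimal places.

Posterior ∝ prior × likelihood, so P(k | x) ∝ π_k f_k(x); normalise over all components.
Component likelihoods at x = 3 goals:
  L_I = 0.0404733
  L_II = 0.078971
Weight by the priors:
  π_I·L_I = 0.91 × 0.0404733 = 0.0368307
  π_II·L_II = 0.09 × 0.078971 = 0.00710739
Sum: 0.0368307 + 0.00710739 = 0.0439381
P(Mode I | x) = 0.0368307 / 0.0439381 ≈ 0.838

0.838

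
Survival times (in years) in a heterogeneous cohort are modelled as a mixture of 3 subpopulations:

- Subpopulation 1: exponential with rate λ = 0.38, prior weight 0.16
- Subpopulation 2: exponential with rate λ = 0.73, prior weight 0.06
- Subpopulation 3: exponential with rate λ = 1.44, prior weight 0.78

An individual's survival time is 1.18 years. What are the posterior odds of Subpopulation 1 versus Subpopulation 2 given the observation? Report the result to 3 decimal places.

Only the two components matter; the odds are (π_i f_i(x)) / (π_j f_j(x)).
Exponential densities:
  f_1 = 0.38·e^(−0.38·1.18) = 0.38·e^(−0.4484) = 0.242687
  f_2 = 0.73·e^(−0.73·1.18) = 0.73·e^(−0.8614) = 0.308476
  f_3 = 1.44·e^(−1.44·1.18) = 1.44·e^(−1.6992) = 0.263275
0.0388299 / 0.0185086 ≈ 2.098

2.098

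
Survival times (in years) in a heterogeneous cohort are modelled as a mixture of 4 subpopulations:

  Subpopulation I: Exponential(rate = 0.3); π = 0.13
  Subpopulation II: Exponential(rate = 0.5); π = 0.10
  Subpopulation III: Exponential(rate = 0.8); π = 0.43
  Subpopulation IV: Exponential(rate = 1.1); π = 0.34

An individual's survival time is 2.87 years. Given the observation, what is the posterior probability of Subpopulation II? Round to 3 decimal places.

By Bayes' theorem, P(k | x) = w_k f_k(x) / Σ_j w_j f_j(x).
Component likelihoods at x = 2.87 years:
  L_I = 0.3·e^(−0.3·2.87) = 0.3·e^(−0.8610) = 0.126822
  L_II = 0.5·e^(−0.5·2.87) = 0.5·e^(−1.4350) = 0.119058
  L_III = 0.8·e^(−0.8·2.87) = 0.8·e^(−2.2960) = 0.0805285
  L_IV = 1.1·e^(−1.1·2.87) = 1.1·e^(−3.1570) = 0.0468085
Prior × likelihood for each component:
  w_I·L_I = 0.13 × 0.126822 = 0.0164868
  w_II·L_II = 0.10 × 0.119058 = 0.0119058
  w_III·L_III = 0.43 × 0.0805285 = 0.0346273
  w_IV·L_IV = 0.34 × 0.0468085 = 0.0159149
Normaliser: 0.0164868 + 0.0119058 + 0.0346273 + 0.0159149 = 0.0789348
So the posterior for Subpopulation II is 0.0119058 / 0.0789348 ≈ 0.151.

0.151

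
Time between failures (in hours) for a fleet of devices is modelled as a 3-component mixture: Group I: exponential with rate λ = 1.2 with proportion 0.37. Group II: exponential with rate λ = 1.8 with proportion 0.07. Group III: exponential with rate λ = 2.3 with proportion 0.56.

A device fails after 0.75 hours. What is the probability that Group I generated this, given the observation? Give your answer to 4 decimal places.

By Bayes' theorem, P(k | x) = π_k f_k(x) / Σ_j π_j f_j(x).
Component likelihoods at x = 0.75 hours:
  L_I = 0.487884
  L_II = 0.466632
  L_III = 0.409798
Unnormalised posteriors:
  π_I·L_I = 0.37 × 0.487884 = 0.180517
  π_II·L_II = 0.07 × 0.466632 = 0.0326643
  π_III·L_III = 0.56 × 0.409798 = 0.229487
Sum: 0.180517 + 0.0326643 + 0.229487 = 0.442668
P(Group I | the observation) = 0.180517 / 0.442668 ≈ 0.4078

0.4078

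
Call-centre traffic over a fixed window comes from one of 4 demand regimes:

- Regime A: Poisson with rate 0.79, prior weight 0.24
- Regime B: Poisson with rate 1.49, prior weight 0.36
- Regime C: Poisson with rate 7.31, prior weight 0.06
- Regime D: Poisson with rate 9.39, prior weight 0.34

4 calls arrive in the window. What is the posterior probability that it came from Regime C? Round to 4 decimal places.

Apply Bayes' rule: the posterior for each component is proportional to its prior times its likelihood at x.
Evaluate each component's likelihood at the observed value:
  f_A = 0.00736554
  f_B = 0.0462844
  f_C = 0.079573
  f_D = 0.0270661
Multiply by the mixture weights:
  w_A·f_A = 0.24 × 0.00736554 = 0.00176773
  w_B·f_B = 0.36 × 0.0462844 = 0.0166624
  w_C·f_C = 0.06 × 0.079573 = 0.00477438
  w_D·f_D = 0.34 × 0.0270661 = 0.00920248
Evidence: 0.00176773 + 0.0166624 + 0.00477438 + 0.00920248 = 0.032407
Responsibility of Regime C: 0.00477438 / 0.032407 ≈ 0.1473

0.1473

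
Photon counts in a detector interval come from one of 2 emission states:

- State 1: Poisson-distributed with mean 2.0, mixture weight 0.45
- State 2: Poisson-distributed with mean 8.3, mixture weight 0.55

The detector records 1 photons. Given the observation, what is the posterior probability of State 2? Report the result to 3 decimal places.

0.009

The responsibility of component k is π_k f_k(x) divided by Σ_j π_j f_j(x).
Evaluate each component's likelihood at the observed value:
  f_1 = e^(−2.0)·2.0^1/1! = 0.270671
  f_2 = e^(−8.3)·8.3^1/1! = 0.00206269
Weight by the priors:
  π_1·f_1 = 0.45 × 0.270671 = 0.121802
  π_2·f_2 = 0.55 × 0.00206269 = 0.00113448
Sum: 0.121802 + 0.00113448 = 0.122936
So the posterior for State 2 is 0.00113448 / 0.122936 ≈ 0.009.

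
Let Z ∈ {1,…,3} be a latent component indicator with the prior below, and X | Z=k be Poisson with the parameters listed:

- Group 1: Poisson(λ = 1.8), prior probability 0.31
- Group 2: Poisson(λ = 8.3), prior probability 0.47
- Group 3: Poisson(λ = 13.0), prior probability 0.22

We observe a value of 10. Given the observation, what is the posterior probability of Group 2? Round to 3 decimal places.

0.725

By Bayes' theorem, P(k | x) = π_k f_k(x) / Σ_j π_j f_j(x).
Poisson probabilities:
  f_1 = 1.62642e-05
  f_2 = 0.106261
  f_3 = 0.0858702
Unnormalised posteriors:
  π_1·f_1 = 0.31 × 1.62642e-05 = 5.04189e-06
  π_2·f_2 = 0.47 × 0.106261 = 0.0499426
  π_3·f_3 = 0.22 × 0.0858702 = 0.0188914
Denominator: 5.04189e-06 + 0.0499426 + 0.0188914 = 0.0688391
So the posterior for Group 2 is 0.0499426 / 0.0688391 ≈ 0.725.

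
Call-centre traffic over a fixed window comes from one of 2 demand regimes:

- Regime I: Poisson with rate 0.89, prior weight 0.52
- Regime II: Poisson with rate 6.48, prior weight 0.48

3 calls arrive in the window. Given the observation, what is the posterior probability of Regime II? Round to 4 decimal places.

P(component k | x) = π_k·f_k(x) / marginal(x), where marginal(x) = Σ_j π_j·f_j(x).
Poisson probabilities:
  p_I = e^(−0.89)·0.89^3/3! = 0.0482499
  p_II = e^(−6.48)·6.48^3/3! = 0.0695577
Unnormalised posteriors:
  π_I·p_I = 0.52 × 0.0482499 = 0.02509
  π_II·p_II = 0.48 × 0.0695577 = 0.0333877
Evidence: 0.02509 + 0.0333877 = 0.0584777
So the posterior for Regime II is 0.0333877 / 0.0584777 ≈ 0.5709.

0.5709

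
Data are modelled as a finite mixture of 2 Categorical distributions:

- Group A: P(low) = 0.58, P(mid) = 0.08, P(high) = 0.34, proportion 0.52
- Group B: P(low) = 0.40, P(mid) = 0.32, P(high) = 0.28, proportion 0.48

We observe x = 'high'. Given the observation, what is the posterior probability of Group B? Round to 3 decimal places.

The responsibility of component k is P(Z=k) f_k(x) divided by Σ_j P(Z=j) f_j(x).
Categorical probabilities:
  p_A = 0.34
  p_B = 0.28
Unnormalised posteriors:
  P(Z=A)·p_A = 0.52 × 0.34 = 0.1768
  P(Z=B)·p_B = 0.48 × 0.28 = 0.1344
Sum: 0.1768 + 0.1344 = 0.3112
P(Group B | the observation) ≈ 0.432

0.432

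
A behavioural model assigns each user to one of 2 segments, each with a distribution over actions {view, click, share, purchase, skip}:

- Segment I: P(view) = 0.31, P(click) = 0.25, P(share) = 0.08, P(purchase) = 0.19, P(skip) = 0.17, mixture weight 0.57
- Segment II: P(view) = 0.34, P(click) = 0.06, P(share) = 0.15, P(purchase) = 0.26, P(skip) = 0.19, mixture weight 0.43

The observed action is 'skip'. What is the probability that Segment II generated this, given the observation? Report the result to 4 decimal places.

P(component k | x) = π_k·f_k(x) / marginal(x), where marginal(x) = Σ_j π_j·f_j(x).
Evaluate each component's likelihood at the observed value:
  L_I = 0.17
  L_II = 0.19
Weight by the priors:
  π_I·L_I = 0.57 × 0.17 = 0.0969
  π_II·L_II = 0.43 × 0.19 = 0.0817
Sum: 0.0969 + 0.0817 = 0.1786
Responsibility of Segment II: 0.0817 / 0.1786 ≈ 0.4574

0.4574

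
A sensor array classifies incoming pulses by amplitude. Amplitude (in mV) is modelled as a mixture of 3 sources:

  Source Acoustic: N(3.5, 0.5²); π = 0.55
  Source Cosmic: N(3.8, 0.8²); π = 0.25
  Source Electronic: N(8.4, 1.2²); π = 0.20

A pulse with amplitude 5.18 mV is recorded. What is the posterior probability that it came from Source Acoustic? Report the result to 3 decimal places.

0.049

Posterior ∝ prior × likelihood, so P(k | x) ∝ π_k f_k(x); normalise over all components.
Evaluate each component's likelihood at the observed value:
  f_Acoustic = 0.0028212
  f_Cosmic = 0.112634
  f_Electronic = 0.00908256
Unnormalised posteriors:
  π_Acoustic·f_Acoustic = 0.55 × 0.0028212 = 0.00155166
  π_Cosmic·f_Cosmic = 0.25 × 0.112634 = 0.0281586
  π_Electronic·f_Electronic = 0.20 × 0.00908256 = 0.00181651
Normaliser: 0.00155166 + 0.0281586 + 0.00181651 = 0.0315268
P(Source Acoustic | the observation) ≈ 0.049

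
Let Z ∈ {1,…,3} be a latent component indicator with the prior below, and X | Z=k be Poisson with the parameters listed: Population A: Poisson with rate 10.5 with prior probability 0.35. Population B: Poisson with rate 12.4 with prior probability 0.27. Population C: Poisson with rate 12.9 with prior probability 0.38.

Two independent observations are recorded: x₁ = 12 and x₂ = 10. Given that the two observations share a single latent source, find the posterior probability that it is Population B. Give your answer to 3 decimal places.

The responsibility of component k is π_k f_k(x) divided by Σ_j π_j f_j(x).
Since both observations come from the same component, the likelihood for component k is f_k(x₁)·f_k(x₂).
  p_A = [0.103239] × [0.123606] = 0.0127609
  p_B = [0.113624] × [0.0975444] = 0.0110834
  p_C = [0.110749] × [0.0878487] = 0.00972917
Multiply by the mixture weights:
  π_A·p_A = 0.35 × 0.0127609 = 0.00446631
  π_B·p_B = 0.27 × 0.0110834 = 0.00299252
  π_C·p_C = 0.38 × 0.00972917 = 0.00369709
Evidence: 0.00446631 + 0.00299252 + 0.00369709 = 0.0111559
P(Population B | x₁,x₂) ≈ 0.268

0.268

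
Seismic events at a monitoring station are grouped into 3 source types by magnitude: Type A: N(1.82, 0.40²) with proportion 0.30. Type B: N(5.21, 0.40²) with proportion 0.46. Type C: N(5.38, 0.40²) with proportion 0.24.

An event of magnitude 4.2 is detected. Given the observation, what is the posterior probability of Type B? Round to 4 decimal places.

0.8598

Apply Bayes' rule: the posterior for each component is proportional to its prior times its likelihood at x.
Evaluate each component's likelihood at the observed value:
  f_A = (1/(0.40·√(2π)))·exp(−(4.2−1.82)²/(2·0.40²)) = 0.997356·exp(-17.70125) = 2.04783e-08
  f_B = (1/(0.40·√(2π)))·exp(−(4.2−5.21)²/(2·0.40²)) = 0.997356·exp(-3.18781) = 0.0411529
  f_C = (1/(0.40·√(2π)))·exp(−(4.2−5.38)²/(2·0.40²)) = 0.997356·exp(-4.35125) = 0.0128566
Weight by the priors:
  π_A·f_A = 0.30 × 2.04783e-08 = 6.1435e-09
  π_B·f_B = 0.46 × 0.0411529 = 0.0189303
  π_C·f_C = 0.24 × 0.0128566 = 0.00308558
Sum: 6.1435e-09 + 0.0189303 + 0.00308558 = 0.0220159
So the posterior for Type B is 0.0189303 / 0.0220159 ≈ 0.8598.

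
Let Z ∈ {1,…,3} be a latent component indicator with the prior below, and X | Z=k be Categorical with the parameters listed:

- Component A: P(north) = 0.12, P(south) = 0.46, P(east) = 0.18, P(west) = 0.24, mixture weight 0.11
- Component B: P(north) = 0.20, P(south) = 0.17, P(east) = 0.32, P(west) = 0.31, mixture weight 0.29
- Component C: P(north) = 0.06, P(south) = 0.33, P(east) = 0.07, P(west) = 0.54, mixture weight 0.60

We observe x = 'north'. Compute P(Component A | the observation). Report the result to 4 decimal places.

Apply Bayes' rule: the posterior for each component is proportional to its prior times its likelihood at x.
Component likelihoods at x = 'north':
  f_A = 0.12
  f_B = 0.2
  f_C = 0.06
Prior × likelihood for each component:
  P(Z=A)·f_A = 0.11 × 0.12 = 0.0132
  P(Z=B)·f_B = 0.29 × 0.2 = 0.058
  P(Z=C)·f_C = 0.60 × 0.06 = 0.036
Sum: 0.0132 + 0.058 + 0.036 = 0.1072
P(Component A | 'north') = 0.0132 / 0.1072 ≈ 0.1231

0.1231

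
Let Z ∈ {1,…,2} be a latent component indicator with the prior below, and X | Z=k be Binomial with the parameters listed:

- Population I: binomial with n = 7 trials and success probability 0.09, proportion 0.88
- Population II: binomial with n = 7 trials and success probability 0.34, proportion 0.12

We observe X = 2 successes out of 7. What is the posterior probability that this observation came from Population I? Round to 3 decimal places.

0.719

By Bayes' theorem, P(k | x) = π_k f_k(x) / Σ_j π_j f_j(x).
Binomial probabilities:
  f_I = C(7,2)·0.09^2·0.91^5 = 21·0.0081·0.624032 = 0.106148
  f_II = C(7,2)·0.34^2·0.66^5 = 21·0.1156·0.125233 = 0.304016
Weight by the priors:
  π_I·f_I = 0.88 × 0.106148 = 0.0934101
  π_II·f_II = 0.12 × 0.304016 = 0.036482
Evidence: 0.0934101 + 0.036482 = 0.129892
So the posterior for Population I is 0.0934101 / 0.129892 ≈ 0.719.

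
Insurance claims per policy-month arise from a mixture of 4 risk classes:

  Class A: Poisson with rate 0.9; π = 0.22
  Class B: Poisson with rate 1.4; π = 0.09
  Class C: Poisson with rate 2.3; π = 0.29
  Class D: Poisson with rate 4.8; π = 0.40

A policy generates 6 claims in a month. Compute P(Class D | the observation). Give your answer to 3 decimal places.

0.899

Posterior ∝ prior × likelihood, so P(k | x) ∝ P(Z=k) f_k(x); normalise over all components.
Poisson probabilities:
  f_A = e^(−0.9)·0.9^6/6! = 0.000300094
  f_B = e^(−1.4)·1.4^6/6! = 0.00257883
  f_C = e^(−2.3)·2.3^6/6! = 0.0206138
  f_D = e^(−4.8)·4.8^6/6! = 0.139798
Multiply by the mixture weights:
  P(Z=A)·f_A = 0.22 × 0.000300094 = 6.60207e-05
  P(Z=B)·f_B = 0.09 × 0.00257883 = 0.000232095
  P(Z=C)·f_C = 0.29 × 0.0206138 = 0.00597799
  P(Z=D)·f_D = 0.40 × 0.139798 = 0.0559193
Marginal: 6.60207e-05 + 0.000232095 + 0.00597799 + 0.0559193 = 0.0621954
P(Class D | x) ≈ 0.899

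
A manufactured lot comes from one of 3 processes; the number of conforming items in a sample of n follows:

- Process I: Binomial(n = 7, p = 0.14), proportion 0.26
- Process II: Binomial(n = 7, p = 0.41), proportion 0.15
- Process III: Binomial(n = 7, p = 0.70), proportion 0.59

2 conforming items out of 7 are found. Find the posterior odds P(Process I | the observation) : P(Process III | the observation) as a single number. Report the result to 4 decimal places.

3.4125

Posterior odds = (π_i f_i(x)) / (π_j f_j(x)); the normalising sum cancels.
Binomial probabilities:
  L_I = C(7,2)·0.14^2·0.86^5 = 21·0.0196·0.470427 = 0.193628
  L_II = C(7,2)·0.41^2·0.59^5 = 21·0.1681·0.0714924 = 0.252375
  L_III = C(7,2)·0.70^2·0.30^5 = 21·0.49·0.00243 = 0.0250047
Odds = (0.26/0.59) × (0.193628/0.0250047) = 0.440678 × 7.74365 ≈ 3.4125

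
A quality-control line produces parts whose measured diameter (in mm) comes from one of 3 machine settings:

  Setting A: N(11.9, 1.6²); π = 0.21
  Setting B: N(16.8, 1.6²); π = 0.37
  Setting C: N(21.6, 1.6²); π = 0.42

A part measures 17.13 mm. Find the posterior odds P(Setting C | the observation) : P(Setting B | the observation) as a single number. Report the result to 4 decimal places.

0.0234

Only the two components matter; the odds are (P(Z=i) f_i(x)) / (P(Z=j) f_j(x)).
Normal densities:
  p_A = 0.00119297
  p_B = 0.244092
  p_C = 0.0050344
Posterior odds = (P(Z=C)·p_C) / (P(Z=B)·p_B) = (0.42·0.0050344) / (0.37·0.244092) = 0.00211445 / 0.0903139 ≈ 0.0234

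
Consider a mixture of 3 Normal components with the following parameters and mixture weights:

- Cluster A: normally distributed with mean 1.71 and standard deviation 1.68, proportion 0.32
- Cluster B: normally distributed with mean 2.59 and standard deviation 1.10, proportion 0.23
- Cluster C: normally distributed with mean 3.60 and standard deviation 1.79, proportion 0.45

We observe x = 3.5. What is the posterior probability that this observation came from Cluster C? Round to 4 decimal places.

0.4946

Apply Bayes' rule: the posterior for each component is proportional to its prior times its likelihood at x.
Component likelihoods at x = 3.5:
  L_A = (1/(1.68·√(2π)))·exp(−(3.5−1.71)²/(2·1.68²)) = 0.237466·exp(-0.56762) = 0.134613
  L_B = (1/(1.10·√(2π)))·exp(−(3.5−2.59)²/(2·1.10²)) = 0.362675·exp(-0.34219) = 0.257576
  L_C = (1/(1.79·√(2π)))·exp(−(3.5−3.60)²/(2·1.79²)) = 0.222873·exp(-0.00156) = 0.222525
Unnormalised posteriors:
  w_A·L_A = 0.32 × 0.134613 = 0.0430761
  w_B·L_B = 0.23 × 0.257576 = 0.0592426
  w_C·L_C = 0.45 × 0.222525 = 0.100136
Sum: 0.0430761 + 0.0592426 + 0.100136 = 0.202455
P(Cluster C | the observation) ≈ 0.4946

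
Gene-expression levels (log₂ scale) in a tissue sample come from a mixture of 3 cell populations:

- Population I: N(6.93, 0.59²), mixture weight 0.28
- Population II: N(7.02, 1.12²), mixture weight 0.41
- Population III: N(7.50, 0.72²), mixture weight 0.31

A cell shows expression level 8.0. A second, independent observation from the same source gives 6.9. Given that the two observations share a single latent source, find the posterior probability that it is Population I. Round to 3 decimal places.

Posterior ∝ prior × likelihood, so P(k | x) ∝ w_k f_k(x); normalise over all components.
Since both observations come from the same component, the likelihood for component k is f_k(x₁)·f_k(x₂).
  f_I = [(1/(0.59·√(2π)))·exp(−(8.0−6.93)²/(2·0.59²)) = 0.676173·exp(-1.64450) = 0.130575] × [0.6753] = 0.0881775
  f_II = [(1/(1.12·√(2π)))·exp(−(8.0−7.02)²/(2·1.12²)) = 0.356198·exp(-0.38281) = 0.242906] × [0.35416] = 0.0860276
  f_III = [(1/(0.72·√(2π)))·exp(−(8.0−7.50)²/(2·0.72²)) = 0.554087·exp(-0.24113) = 0.435369] × [0.391544] = 0.170466
Weight by the priors:
  w_I·f_I = 0.28 × 0.0881775 = 0.0246897
  w_II·f_II = 0.41 × 0.0860276 = 0.0352713
  w_III·f_III = 0.31 × 0.170466 = 0.0528446
Evidence: 0.0246897 + 0.0352713 + 0.0528446 = 0.112806
P(Population I | x) = 0.0246897 / 0.112806 ≈ 0.219

0.219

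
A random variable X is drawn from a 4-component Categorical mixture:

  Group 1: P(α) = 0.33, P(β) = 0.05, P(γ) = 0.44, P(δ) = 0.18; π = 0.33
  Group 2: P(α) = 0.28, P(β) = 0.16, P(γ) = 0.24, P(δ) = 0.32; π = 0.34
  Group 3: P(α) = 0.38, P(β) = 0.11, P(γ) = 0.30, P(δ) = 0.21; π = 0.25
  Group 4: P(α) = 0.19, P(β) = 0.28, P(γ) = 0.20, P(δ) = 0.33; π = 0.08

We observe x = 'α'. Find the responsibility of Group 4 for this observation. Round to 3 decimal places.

0.048

Posterior ∝ prior × likelihood, so P(k | x) ∝ P(Z=k) f_k(x); normalise over all components.
Evaluate each component's likelihood at the observed value:
  L_1 = P(α | comp) = 0.33
  L_2 = P(α | comp) = 0.28
  L_3 = P(α | comp) = 0.38
  L_4 = P(α | comp) = 0.19
Prior × likelihood for each component:
  P(Z=1)·L_1 = 0.33 × 0.33 = 0.1089
  P(Z=2)·L_2 = 0.34 × 0.28 = 0.0952
  P(Z=3)·L_3 = 0.25 × 0.38 = 0.095
  P(Z=4)·L_4 = 0.08 × 0.19 = 0.0152
Marginal: 0.1089 + 0.0952 + 0.095 + 0.0152 = 0.3143
So the posterior for Group 4 is 0.0152 / 0.3143 ≈ 0.048.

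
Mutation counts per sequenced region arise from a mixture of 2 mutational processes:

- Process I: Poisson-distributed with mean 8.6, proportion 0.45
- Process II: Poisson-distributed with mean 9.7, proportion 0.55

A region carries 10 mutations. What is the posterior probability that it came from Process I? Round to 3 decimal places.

Posterior ∝ prior × likelihood, so P(k | x) ∝ P(Z=k) f_k(x); normalise over all components.
Component likelihoods at x = 10 mutations:
  p_I = e^(−8.6)·8.6^10/10! = 0.112277
  p_II = e^(−9.7)·9.7^10/10! = 0.124537
Prior × likelihood for each component:
  P(Z=I)·p_I = 0.45 × 0.112277 = 0.0505244
  P(Z=II)·p_II = 0.55 × 0.124537 = 0.0684953
Marginal: 0.0505244 + 0.0684953 = 0.11902
P(Process I | x) ≈ 0.425

0.425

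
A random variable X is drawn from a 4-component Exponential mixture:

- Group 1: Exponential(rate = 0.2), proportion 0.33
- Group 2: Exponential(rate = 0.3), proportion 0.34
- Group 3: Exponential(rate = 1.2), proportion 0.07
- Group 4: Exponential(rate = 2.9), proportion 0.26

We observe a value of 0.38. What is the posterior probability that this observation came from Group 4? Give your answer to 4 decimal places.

0.5494

P(component k | x) = P(Z=k)·f_k(x) / marginal(x), where marginal(x) = Σ_j P(Z=j)·f_j(x).
Component likelihoods at x = 0.38:
  f_1 = 0.2·e^(−0.2·0.38) = 0.2·e^(−0.0760) = 0.185363
  f_2 = 0.3·e^(−0.3·0.38) = 0.3·e^(−0.1140) = 0.267677
  f_3 = 1.2·e^(−1.2·0.38) = 1.2·e^(−0.4560) = 0.760577
  f_4 = 2.9·e^(−2.9·0.38) = 2.9·e^(−1.1020) = 0.963397
Multiply by the mixture weights:
  P(Z=1)·f_1 = 0.33 × 0.185363 = 0.0611699
  P(Z=2)·f_2 = 0.34 × 0.267677 = 0.0910103
  P(Z=3)·f_3 = 0.07 × 0.760577 = 0.0532404
  P(Z=4)·f_4 = 0.26 × 0.963397 = 0.250483
Sum: 0.0611699 + 0.0910103 + 0.0532404 + 0.250483 = 0.455904
So the posterior for Group 4 is 0.250483 / 0.455904 ≈ 0.5494.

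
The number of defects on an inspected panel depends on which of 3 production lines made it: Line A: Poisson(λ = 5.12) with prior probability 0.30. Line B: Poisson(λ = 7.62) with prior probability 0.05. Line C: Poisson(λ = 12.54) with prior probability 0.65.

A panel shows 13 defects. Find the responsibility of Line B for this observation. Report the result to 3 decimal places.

0.016

The responsibility of component k is w_k f_k(x) divided by Σ_j w_j f_j(x).
Evaluate each component's likelihood at the observed value:
  f_A = 0.00159456
  f_B = 0.0230044
  f_C = 0.109027
Prior × likelihood for each component:
  w_A·f_A = 0.30 × 0.00159456 = 0.000478369
  w_B·f_B = 0.05 × 0.0230044 = 0.00115022
  w_C·f_C = 0.65 × 0.109027 = 0.0708677
Normaliser: 0.000478369 + 0.00115022 + 0.0708677 = 0.0724963
Responsibility of Line B: 0.00115022 / 0.0724963 ≈ 0.016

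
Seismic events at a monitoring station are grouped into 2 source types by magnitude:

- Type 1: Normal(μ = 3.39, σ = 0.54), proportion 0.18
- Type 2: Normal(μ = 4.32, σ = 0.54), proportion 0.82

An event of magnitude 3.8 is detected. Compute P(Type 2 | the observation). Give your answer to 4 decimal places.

P(component k | x) = P(Z=k)·f_k(x) / marginal(x), where marginal(x) = Σ_j P(Z=j)·f_j(x).
Evaluate each component's likelihood at the observed value:
  p_1 = (1/(0.54·√(2π)))·exp(−(3.8−3.39)²/(2·0.54²)) = 0.738782·exp(-0.28824) = 0.553779
  p_2 = (1/(0.54·√(2π)))·exp(−(3.8−4.32)²/(2·0.54²)) = 0.738782·exp(-0.46365) = 0.464682
Weight by the priors:
  P(Z=1)·p_1 = 0.18 × 0.553779 = 0.0996802
  P(Z=2)·p_2 = 0.82 × 0.464682 = 0.38104
Denominator: 0.0996802 + 0.38104 = 0.48072
So the posterior for Type 2 is 0.38104 / 0.48072 ≈ 0.7926.

0.7926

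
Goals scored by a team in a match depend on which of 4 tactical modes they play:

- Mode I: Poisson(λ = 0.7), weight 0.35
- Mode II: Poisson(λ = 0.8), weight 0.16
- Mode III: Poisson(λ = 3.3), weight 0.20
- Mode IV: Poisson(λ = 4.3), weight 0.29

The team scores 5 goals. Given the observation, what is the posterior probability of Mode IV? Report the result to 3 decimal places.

Posterior ∝ prior × likelihood, so P(k | x) ∝ π_k f_k(x); normalise over all components.
Evaluate each component's likelihood at the observed value:
  p_I = e^(−0.7)·0.7^5/5! = 0.000695509
  p_II = e^(−0.8)·0.8^5/5! = 0.00122697
  p_III = e^(−3.3)·3.3^5/5! = 0.120286
  p_IV = e^(−4.3)·4.3^5/5! = 0.166224
Multiply by the mixture weights:
  π_I·p_I = 0.35 × 0.000695509 = 0.000243428
  π_II·p_II = 0.16 × 0.00122697 = 0.000196315
  π_III·p_III = 0.20 × 0.120286 = 0.0240573
  π_IV·p_IV = 0.29 × 0.166224 = 0.0482051
Marginal: 0.000243428 + 0.000196315 + 0.0240573 + 0.0482051 = 0.0727021
Responsibility of Mode IV: 0.0482051 / 0.0727021 ≈ 0.663

0.663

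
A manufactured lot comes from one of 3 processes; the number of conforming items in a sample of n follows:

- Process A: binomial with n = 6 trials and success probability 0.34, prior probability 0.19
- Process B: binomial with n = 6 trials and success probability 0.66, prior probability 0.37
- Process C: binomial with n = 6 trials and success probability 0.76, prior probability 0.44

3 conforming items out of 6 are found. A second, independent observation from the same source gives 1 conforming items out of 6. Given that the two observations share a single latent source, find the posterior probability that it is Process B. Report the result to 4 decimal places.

The responsibility of component k is π_k f_k(x) divided by Σ_j π_j f_j(x).
Since both observations come from the same component, the likelihood for component k is f_k(x₁)·f_k(x₂).
  p_A = [C(6,3)·0.34^3·0.66^3 = 20·0.039304·0.287496 = 0.225995] × [0.255476] = 0.0577362
  p_B = [C(6,3)·0.66^3·0.34^3 = 20·0.287496·0.039304 = 0.225995] × [0.0179924] = 0.0040662
  p_C = [C(6,3)·0.76^3·0.24^3 = 20·0.438976·0.013824 = 0.121368] × [0.00363096] = 0.000440682
Prior × likelihood for each component:
  π_A·p_A = 0.19 × 0.0577362 = 0.0109699
  π_B·p_B = 0.37 × 0.0040662 = 0.00150449
  π_C·p_C = 0.44 × 0.000440682 = 0.0001939
Sum: 0.0109699 + 0.00150449 + 0.0001939 = 0.0126683
So the posterior for Process B is 0.00150449 / 0.0126683 ≈ 0.1188.

0.1188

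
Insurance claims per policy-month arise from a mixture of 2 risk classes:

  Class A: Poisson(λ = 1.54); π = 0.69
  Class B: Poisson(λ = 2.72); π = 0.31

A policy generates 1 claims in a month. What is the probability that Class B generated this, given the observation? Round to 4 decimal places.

0.1960

By Bayes' theorem, P(k | x) = π_k f_k(x) / Σ_j π_j f_j(x).
Evaluate each component's likelihood at the observed value:
  L_A = e^(−1.54)·1.54^1/1! = 0.330147
  L_B = e^(−2.72)·2.72^1/1! = 0.179179
Weight by the priors:
  π_A·L_A = 0.69 × 0.330147 = 0.227801
  π_B·L_B = 0.31 × 0.179179 = 0.0555456
Denominator: 0.227801 + 0.0555456 = 0.283347
P(Class B | x) ≈ 0.1960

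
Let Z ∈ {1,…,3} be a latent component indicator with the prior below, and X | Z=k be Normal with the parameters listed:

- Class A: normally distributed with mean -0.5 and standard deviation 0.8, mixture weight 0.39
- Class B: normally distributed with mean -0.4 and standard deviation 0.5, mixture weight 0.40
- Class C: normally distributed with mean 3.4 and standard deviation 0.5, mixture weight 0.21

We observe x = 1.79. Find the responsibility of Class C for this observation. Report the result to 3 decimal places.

0.224

By Bayes' theorem, P(k | x) = P(Z=k) f_k(x) / Σ_j P(Z=j) f_j(x).
Evaluate each component's likelihood at the observed value:
  p_A = (1/(0.8·√(2π)))·exp(−(1.79−-0.5)²/(2·0.8²)) = 0.498678·exp(-4.09695) = 0.00828965
  p_B = (1/(0.5·√(2π)))·exp(−(1.79−-0.4)²/(2·0.5²)) = 0.797885·exp(-9.59220) = 5.44629e-05
  p_C = (1/(0.5·√(2π)))·exp(−(1.79−3.4)²/(2·0.5²)) = 0.797885·exp(-5.18420) = 0.00447168
Multiply by the mixture weights:
  P(Z=A)·p_A = 0.39 × 0.00828965 = 0.00323296
  P(Z=B)·p_B = 0.40 × 5.44629e-05 = 2.17851e-05
  P(Z=C)·p_C = 0.21 × 0.00447168 = 0.000939053
Sum: 0.00323296 + 2.17851e-05 + 0.000939053 = 0.0041938
So the posterior for Class C is 0.000939053 / 0.0041938 ≈ 0.224.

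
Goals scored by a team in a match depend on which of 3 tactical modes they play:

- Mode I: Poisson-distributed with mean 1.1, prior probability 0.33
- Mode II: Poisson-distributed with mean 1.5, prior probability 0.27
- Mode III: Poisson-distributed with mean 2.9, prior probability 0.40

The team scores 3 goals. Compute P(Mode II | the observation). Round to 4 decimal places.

0.2294

By Bayes' theorem, P(k | x) = P(Z=k) f_k(x) / Σ_j P(Z=j) f_j(x).
Component likelihoods at x = 3 goals:
  L_I = 0.0738419
  L_II = 0.125511
  L_III = 0.22366
Unnormalised posteriors:
  P(Z=I)·L_I = 0.33 × 0.0738419 = 0.0243678
  P(Z=II)·L_II = 0.27 × 0.125511 = 0.0338879
  P(Z=III)·L_III = 0.40 × 0.22366 = 0.0894641
Evidence: 0.0243678 + 0.0338879 + 0.0894641 = 0.14772
P(Mode II | 3 goals) = 0.0338879 / 0.14772 ≈ 0.2294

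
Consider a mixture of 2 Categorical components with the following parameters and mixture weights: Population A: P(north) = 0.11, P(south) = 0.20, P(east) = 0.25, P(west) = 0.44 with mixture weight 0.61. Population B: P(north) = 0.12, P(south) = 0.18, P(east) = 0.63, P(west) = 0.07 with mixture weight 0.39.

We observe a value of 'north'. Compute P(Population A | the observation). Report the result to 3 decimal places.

0.589

P(component k | x) = P(Z=k)·f_k(x) / marginal(x), where marginal(x) = Σ_j P(Z=j)·f_j(x).
Evaluate each component's likelihood at the observed value:
  L_A = P(north | comp) = 0.11
  L_B = P(north | comp) = 0.12
Unnormalised posteriors:
  P(Z=A)·L_A = 0.61 × 0.11 = 0.0671
  P(Z=B)·L_B = 0.39 × 0.12 = 0.0468
Marginal: 0.0671 + 0.0468 = 0.1139
P(Population A | the observation) ≈ 0.589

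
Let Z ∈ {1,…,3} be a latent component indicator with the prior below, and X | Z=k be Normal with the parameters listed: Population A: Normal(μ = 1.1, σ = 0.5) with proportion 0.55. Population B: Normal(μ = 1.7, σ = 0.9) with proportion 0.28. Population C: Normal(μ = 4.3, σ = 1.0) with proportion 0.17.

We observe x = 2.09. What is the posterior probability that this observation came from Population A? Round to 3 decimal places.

0.342

P(component k | x) = P(Z=k)·f_k(x) / marginal(x), where marginal(x) = Σ_j P(Z=j)·f_j(x).
Evaluate each component's likelihood at the observed value:
  L_A = 0.112366
  L_B = 0.403545
  L_C = 0.0347009
Unnormalised posteriors:
  P(Z=A)·L_A = 0.55 × 0.112366 = 0.0618015
  P(Z=B)·L_B = 0.28 × 0.403545 = 0.112993
  P(Z=C)·L_C = 0.17 × 0.0347009 = 0.00589916
Denominator: 0.0618015 + 0.112993 + 0.00589916 = 0.180693
Responsibility of Population A: 0.0618015 / 0.180693 ≈ 0.342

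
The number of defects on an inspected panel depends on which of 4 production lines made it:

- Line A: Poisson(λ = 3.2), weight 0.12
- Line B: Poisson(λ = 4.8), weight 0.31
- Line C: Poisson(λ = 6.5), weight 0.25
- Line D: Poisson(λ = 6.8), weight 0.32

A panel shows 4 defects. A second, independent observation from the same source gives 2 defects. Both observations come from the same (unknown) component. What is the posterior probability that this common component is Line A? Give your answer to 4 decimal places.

0.3873

P(component k | x) = P(Z=k)·f_k(x) / marginal(x), where marginal(x) = Σ_j P(Z=j)·f_j(x).
Since both observations come from the same component, the likelihood for component k is f_k(x₁)·f_k(x₂).
  p_A = [0.178093] × [0.208702] = 0.0371684
  p_B = [0.182029] × [0.0948067] = 0.0172576
  p_C = [0.111822] × [0.0317602] = 0.00355149
  p_D = [0.0992252] × [0.0257505] = 0.0025551
Multiply by the mixture weights:
  P(Z=A)·p_A = 0.12 × 0.0371684 = 0.00446021
  P(Z=B)·p_B = 0.31 × 0.0172576 = 0.00534984
  P(Z=C)·p_C = 0.25 × 0.00355149 = 0.000887873
  P(Z=D)·p_D = 0.32 × 0.0025551 = 0.000817631
Marginal: 0.00446021 + 0.00534984 + 0.000887873 + 0.000817631 = 0.0115156
P(Line A | x₁, x₂) ≈ 0.3873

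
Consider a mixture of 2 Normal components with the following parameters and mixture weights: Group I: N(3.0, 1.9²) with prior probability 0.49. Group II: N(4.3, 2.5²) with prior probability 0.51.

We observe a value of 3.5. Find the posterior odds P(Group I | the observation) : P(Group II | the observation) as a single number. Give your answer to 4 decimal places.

Since P(k|x) ∝ P(Z=k) f_k(x), the posterior odds are P(Z=i) f_i(x) / (P(Z=j) f_j(x)).
Evaluate each component's likelihood at the observed value:
  L_I = 0.202824
  L_II = 0.151612
Odds = (0.49/0.51) × (0.202824/0.151612) = 0.960784 × 1.33778 ≈ 1.2853

1.2853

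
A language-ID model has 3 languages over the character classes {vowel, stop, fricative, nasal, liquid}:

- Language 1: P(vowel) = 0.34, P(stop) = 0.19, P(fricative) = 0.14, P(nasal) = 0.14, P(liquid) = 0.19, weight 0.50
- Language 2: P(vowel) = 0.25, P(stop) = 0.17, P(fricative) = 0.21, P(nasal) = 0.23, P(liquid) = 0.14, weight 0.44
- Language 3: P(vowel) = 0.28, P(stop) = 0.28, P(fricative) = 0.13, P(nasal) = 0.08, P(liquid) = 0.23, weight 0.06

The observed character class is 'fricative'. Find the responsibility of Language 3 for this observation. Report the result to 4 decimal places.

The responsibility of component k is w_k f_k(x) divided by Σ_j w_j f_j(x).
Evaluate each component's likelihood at the observed value:
  p_1 = P(fricative | comp) = 0.14
  p_2 = P(fricative | comp) = 0.21
  p_3 = P(fricative | comp) = 0.13
Prior × likelihood for each component:
  w_1·p_1 = 0.50 × 0.14 = 0.07
  w_2·p_2 = 0.44 × 0.21 = 0.0924
  w_3·p_3 = 0.06 × 0.13 = 0.0078
Normaliser: 0.07 + 0.0924 + 0.0078 = 0.1702
P(Language 3 | 'fricative') = 0.0078 / 0.1702 ≈ 0.0458

0.0458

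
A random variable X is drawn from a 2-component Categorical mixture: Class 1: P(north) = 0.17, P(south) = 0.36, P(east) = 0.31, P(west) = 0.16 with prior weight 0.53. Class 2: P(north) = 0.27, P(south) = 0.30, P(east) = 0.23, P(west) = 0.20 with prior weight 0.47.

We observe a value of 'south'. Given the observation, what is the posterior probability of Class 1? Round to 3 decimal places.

0.575

By Bayes' theorem, P(k | x) = π_k f_k(x) / Σ_j π_j f_j(x).
Categorical probabilities:
  f_1 = P(south | comp) = 0.36
  f_2 = P(south | comp) = 0.30
Unnormalised posteriors:
  π_1·f_1 = 0.53 × 0.36 = 0.1908
  π_2·f_2 = 0.47 × 0.3 = 0.141
Normaliser: 0.1908 + 0.141 = 0.3318
So the posterior for Class 1 is 0.1908 / 0.3318 ≈ 0.575.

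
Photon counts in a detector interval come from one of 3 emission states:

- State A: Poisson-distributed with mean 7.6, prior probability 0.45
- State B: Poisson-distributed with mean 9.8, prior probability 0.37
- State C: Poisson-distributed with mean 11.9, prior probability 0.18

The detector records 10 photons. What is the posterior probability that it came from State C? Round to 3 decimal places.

0.182

P(component k | x) = π_k·f_k(x) / marginal(x), where marginal(x) = Σ_j π_j·f_j(x).
Component likelihoods at x = 10 photons:
  L_A = e^(−7.6)·7.6^10/10! = 0.0886614
  L_B = e^(−9.8)·9.8^10/10! = 0.124857
  L_C = e^(−11.9)·11.9^10/10! = 0.106562
Weight by the priors:
  π_A·L_A = 0.45 × 0.0886614 = 0.0398977
  π_B·L_B = 0.37 × 0.124857 = 0.046197
  π_C·L_C = 0.18 × 0.106562 = 0.0191812
Evidence: 0.0398977 + 0.046197 + 0.0191812 = 0.105276
P(State C | x) = 0.0191812 / 0.105276 ≈ 0.182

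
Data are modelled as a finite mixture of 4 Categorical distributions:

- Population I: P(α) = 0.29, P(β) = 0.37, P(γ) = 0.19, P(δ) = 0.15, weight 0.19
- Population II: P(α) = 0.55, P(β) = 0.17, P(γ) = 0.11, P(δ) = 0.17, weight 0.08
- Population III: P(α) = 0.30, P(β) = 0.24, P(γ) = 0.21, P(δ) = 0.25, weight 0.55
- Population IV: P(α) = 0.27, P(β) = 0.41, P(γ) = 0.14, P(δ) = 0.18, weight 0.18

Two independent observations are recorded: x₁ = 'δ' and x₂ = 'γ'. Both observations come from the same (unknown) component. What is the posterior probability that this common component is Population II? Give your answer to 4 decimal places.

0.0371

Apply Bayes' rule: the posterior for each component is proportional to its prior times its likelihood at x.
Since both observations come from the same component, the likelihood for component k is f_k(x₁)·f_k(x₂).
  L_I = [0.15] × [0.19] = 0.0285
  L_II = [0.17] × [0.11] = 0.0187
  L_III = [0.25] × [0.21] = 0.0525
  L_IV = [0.18] × [0.14] = 0.0252
Multiply by the mixture weights:
  P(Z=I)·L_I = 0.19 × 0.0285 = 0.005415
  P(Z=II)·L_II = 0.08 × 0.0187 = 0.001496
  P(Z=III)·L_III = 0.55 × 0.0525 = 0.028875
  P(Z=IV)·L_IV = 0.18 × 0.0252 = 0.004536
Sum: 0.005415 + 0.001496 + 0.028875 + 0.004536 = 0.040322
P(Population II | x₁,x₂) = 0.001496 / 0.040322 ≈ 0.0371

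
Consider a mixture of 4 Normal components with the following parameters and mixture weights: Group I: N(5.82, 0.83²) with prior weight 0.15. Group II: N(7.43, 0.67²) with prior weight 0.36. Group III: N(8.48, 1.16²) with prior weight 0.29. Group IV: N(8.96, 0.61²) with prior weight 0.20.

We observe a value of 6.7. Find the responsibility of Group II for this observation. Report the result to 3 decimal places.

The responsibility of component k is w_k f_k(x) divided by Σ_j w_j f_j(x).
Evaluate each component's likelihood at the observed value:
  L_I = 0.27399
  L_II = 0.328893
  L_III = 0.105962
  L_IV = 0.000683796
Multiply by the mixture weights:
  w_I·L_I = 0.15 × 0.27399 = 0.0410985
  w_II·L_II = 0.36 × 0.328893 = 0.118401
  w_III·L_III = 0.29 × 0.105962 = 0.0307289
  w_IV·L_IV = 0.20 × 0.000683796 = 0.000136759
Marginal: 0.0410985 + 0.118401 + 0.0307289 + 0.000136759 = 0.190366
P(Group II | 6.7) ≈ 0.622

0.622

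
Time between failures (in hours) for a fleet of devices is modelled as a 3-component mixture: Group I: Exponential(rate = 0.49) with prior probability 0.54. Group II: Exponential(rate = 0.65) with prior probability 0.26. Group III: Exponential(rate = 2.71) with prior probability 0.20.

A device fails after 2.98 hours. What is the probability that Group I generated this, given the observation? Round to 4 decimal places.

0.7147

Posterior ∝ prior × likelihood, so P(k | x) ∝ π_k f_k(x); normalise over all components.
Evaluate each component's likelihood at the observed value:
  f_I = 0.113773
  f_II = 0.0936882
  f_III = 0.000842741
Multiply by the mixture weights:
  π_I·f_I = 0.54 × 0.113773 = 0.0614374
  π_II·f_II = 0.26 × 0.0936882 = 0.0243589
  π_III·f_III = 0.20 × 0.000842741 = 0.000168548
Evidence: 0.0614374 + 0.0243589 + 0.000168548 = 0.0859649
So the posterior for Group I is 0.0614374 / 0.0859649 ≈ 0.7147.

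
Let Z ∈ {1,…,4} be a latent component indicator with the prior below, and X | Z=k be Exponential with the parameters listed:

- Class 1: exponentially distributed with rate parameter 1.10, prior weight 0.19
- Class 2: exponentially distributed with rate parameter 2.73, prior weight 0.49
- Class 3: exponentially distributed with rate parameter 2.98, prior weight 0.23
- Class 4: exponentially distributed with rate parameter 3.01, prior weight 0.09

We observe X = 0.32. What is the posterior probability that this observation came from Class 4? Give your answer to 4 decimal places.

0.0964

The responsibility of component k is w_k f_k(x) divided by Σ_j w_j f_j(x).
Component likelihoods at x = 0.32:
  L_1 = 0.773608
  L_2 = 1.13963
  L_3 = 1.14835
  L_4 = 1.14883
Unnormalised posteriors:
  w_1·L_1 = 0.19 × 0.773608 = 0.146986
  w_2·L_2 = 0.49 × 1.13963 = 0.558418
  w_3·L_3 = 0.23 × 1.14835 = 0.26412
  w_4·L_4 = 0.09 × 1.14883 = 0.103394
Denominator: 0.146986 + 0.558418 + 0.26412 + 0.103394 = 1.07292
P(Class 4 | 0.32) ≈ 0.0964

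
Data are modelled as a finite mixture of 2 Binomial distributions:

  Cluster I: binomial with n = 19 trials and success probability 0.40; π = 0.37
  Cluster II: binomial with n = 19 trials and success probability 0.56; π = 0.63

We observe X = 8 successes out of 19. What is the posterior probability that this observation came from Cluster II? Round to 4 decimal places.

0.4532

Apply Bayes' rule: the posterior for each component is proportional to its prior times its likelihood at x.
Binomial probabilities:
  L_I = C(19,8)·0.40^8·0.60^11 = 75582·0.00065536·0.00362797 = 0.179706
  L_II = C(19,8)·0.56^8·0.44^11 = 75582·0.00967173·0.000119668 = 0.0874786
Multiply by the mixture weights:
  P(Z=I)·L_I = 0.37 × 0.179706 = 0.0664911
  P(Z=II)·L_II = 0.63 × 0.0874786 = 0.0551115
Evidence: 0.0664911 + 0.0551115 = 0.121603
So the posterior for Cluster II is 0.0551115 / 0.121603 ≈ 0.4532.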